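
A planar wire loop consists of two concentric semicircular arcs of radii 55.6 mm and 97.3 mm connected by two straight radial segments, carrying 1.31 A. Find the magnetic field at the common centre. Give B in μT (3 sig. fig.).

B ≈ 3.17 μT

The radial connectors point toward the centre, so dl × r̂ = 0 and they contribute nothing.
Each semicircle gives μ₀I/(4R): inner arc 7.40×10⁻⁶ T, outer arc 4.23×10⁻⁶ T.
The two arcs carry current in opposite angular senses, so their fields oppose: B = |7.40×10⁻⁶ − 4.23×10⁻⁶| = 3.17×10⁻⁶ T.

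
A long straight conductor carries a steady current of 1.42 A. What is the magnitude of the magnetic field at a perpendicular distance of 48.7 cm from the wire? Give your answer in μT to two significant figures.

For an infinitely long straight wire, B = μ₀I/(2πd).
B = (4π×10⁻⁷ × 1.42) / (2π × 0.487) = 5.83×10⁻⁷ T.

B ≈ 0.58 μT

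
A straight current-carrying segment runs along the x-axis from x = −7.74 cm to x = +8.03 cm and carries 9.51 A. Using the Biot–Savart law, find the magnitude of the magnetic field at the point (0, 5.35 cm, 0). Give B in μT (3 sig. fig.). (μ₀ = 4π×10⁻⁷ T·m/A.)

B ≈ 29.4 μT

For a finite straight segment, B = (μ₀I/4πd)(sinθ₁ + sinθ₂), where θ₁, θ₂ are the angles from the perpendicular to each end.
The perpendicular distance is d = 0.0535 m; the end-offsets along the wire are a = 0.0774 m and b = 0.0803 m.
sinθ₁ = 0.0774/√(0.0774²+0.0535²) = 0.8226; sinθ₂ = 0.0803/√(0.0803²+0.0535²) = 0.8322.
B = (4π×10⁻⁷ × 9.51) / (4π × 0.0535) × (0.8226 + 0.8322) = 2.94×10⁻⁵ T.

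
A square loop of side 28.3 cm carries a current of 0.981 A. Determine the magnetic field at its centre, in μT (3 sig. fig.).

Each side is a finite straight segment at perpendicular distance d = a/(2 tan(π/4)) = 0.1415 m from the centre, with end-angles ±π/4.
One side contributes B₁ = (μ₀I/4πd)·2 sin(π/4) = 9.80×10⁻⁷ T.
All 4 sides add in the same direction: B = 4 × 9.80×10⁻⁷ = 3.92×10⁻⁶ T.

B ≈ 3.92 μT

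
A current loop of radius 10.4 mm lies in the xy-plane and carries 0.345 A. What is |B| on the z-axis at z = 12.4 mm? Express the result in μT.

On the axis of a circular loop, B = μ₀IR² / [2(R²+z²)^(3/2)].
R² + z² = (0.0104)² + (0.0124)² = 0.0002619 m², and (R²+z²)^(3/2) = 4.24×10⁻⁶ m³.
B = (4π×10⁻⁷ × 0.345 × 0.0001082) / (2 × 4.24×10⁻⁶) = 5.53×10⁻⁶ T.

B ≈ 5.53 μT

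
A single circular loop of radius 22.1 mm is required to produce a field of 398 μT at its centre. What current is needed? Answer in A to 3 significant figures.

At the centre of a circular loop B = μ₀I/(2R), so I = 2RB/μ₀.
With R = 0.0221 m, I = 2 × 0.0221 × 3.98×10⁻⁴ / (4π×10⁻⁷) = 14.0 A.

I ≈ 14.0 A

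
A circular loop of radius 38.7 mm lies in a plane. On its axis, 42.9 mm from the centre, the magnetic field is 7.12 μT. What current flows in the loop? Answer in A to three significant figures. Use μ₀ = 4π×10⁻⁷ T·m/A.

I ≈ 1.46 A

On the axis of a loop, B = μ₀IR²/[2(R²+z²)^(3/2)], so I = 2B(R²+z²)^(3/2)/(μ₀R²).
R² + z² = 0.001498 + 0.00184 = 0.003338 m²; raised to 3/2 gives 1.93×10⁻⁴ m³.
I = 2 × 7.12×10⁻⁶ × 1.93×10⁻⁴ / (1.26×10⁻⁶ × 0.001498) = 1.46 A.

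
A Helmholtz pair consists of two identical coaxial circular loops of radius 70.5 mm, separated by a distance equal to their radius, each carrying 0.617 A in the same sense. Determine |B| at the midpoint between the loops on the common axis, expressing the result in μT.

Each loop contributes B = μ₀IR²/[2(R²+z²)^(3/2)] on the axis, with z measured from that loop.
Loop 1 (z = 0.03525 m): B₁ = 3.93×10⁻⁶ T. Loop 2 (z = 0.03525 m): B₂ = 3.93×10⁻⁶ T.
The fields add: B = B₁ + B₂ = 7.87×10⁻⁶ T.

B ≈ 7.87 μT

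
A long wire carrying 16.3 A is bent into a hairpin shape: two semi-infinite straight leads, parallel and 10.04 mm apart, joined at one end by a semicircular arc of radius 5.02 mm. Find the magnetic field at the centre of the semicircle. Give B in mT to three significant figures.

B ≈ 1.67 mT

The semicircular arc contributes B_arc = μ₀I·π/(4πR) = μ₀I/(4R) = 1.02×10⁻³ T.
Each semi-infinite lead is at perpendicular distance R = 0.00502 m from the centre, with the perpendicular foot at its near end, so it contributes μ₀I/(4πR); both point the same way, together 6.49×10⁻⁴ T.
Arc and leads all point the same direction: B = 1.02×10⁻³ + 6.49×10⁻⁴ = 1.67×10⁻³ T.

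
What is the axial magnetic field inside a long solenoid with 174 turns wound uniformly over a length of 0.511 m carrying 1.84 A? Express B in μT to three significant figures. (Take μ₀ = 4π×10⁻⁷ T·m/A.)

Inside a long solenoid, B = μ₀nI with n = 340.5 turns/m.
B = 4π×10⁻⁷ × 340.5 × 1.84 = 7.87×10⁻⁴ T.

B ≈ 787 μT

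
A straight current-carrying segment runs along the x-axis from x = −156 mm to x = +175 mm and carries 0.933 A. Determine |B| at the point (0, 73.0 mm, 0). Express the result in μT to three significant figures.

For a finite straight segment, B = (μ₀I/4πd)(sinθ₁ + sinθ₂), where θ₁, θ₂ are the angles from the perpendicular to each end.
The perpendicular distance is d = 0.073 m; the end-offsets along the wire are a = 0.156 m and b = 0.175 m.
sinθ₁ = 0.156/√(0.156²+0.073²) = 0.9057; sinθ₂ = 0.175/√(0.175²+0.073²) = 0.9229.
B = (4π×10⁻⁷ × 0.933) / (4π × 0.073) × (0.9057 + 0.9229) = 2.34×10⁻⁶ T.

B ≈ 2.34 μT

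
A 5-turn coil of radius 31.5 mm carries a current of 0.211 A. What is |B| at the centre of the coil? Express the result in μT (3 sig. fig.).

B ≈ 21.0 μT

For an N-turn flat coil, B = Nμ₀I/(2R) with R = 0.0315 m.
B = 5 × 4.21×10⁻⁶ T = 2.10×10⁻⁵ T.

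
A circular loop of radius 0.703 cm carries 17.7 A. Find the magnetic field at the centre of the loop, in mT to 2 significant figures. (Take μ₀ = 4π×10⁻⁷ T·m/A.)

B ≈ 1.6 mT

At the centre of a circular loop the Biot–Savart law gives B = μ₀I/(2R).
B = (4π×10⁻⁷ × 17.7) / (2 × 0.00703) = 1.58×10⁻³ T.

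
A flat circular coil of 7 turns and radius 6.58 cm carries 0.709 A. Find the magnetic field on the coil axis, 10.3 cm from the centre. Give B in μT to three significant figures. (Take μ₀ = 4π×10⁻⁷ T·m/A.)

For an N-turn flat coil, B = Nμ₀IR²/[2(R²+z²)^(3/2)] with R = 0.0658 m, z = 0.103 m.
B = 7 × 1.06×10⁻⁶ T = 7.39×10⁻⁶ T.

B ≈ 7.39 μT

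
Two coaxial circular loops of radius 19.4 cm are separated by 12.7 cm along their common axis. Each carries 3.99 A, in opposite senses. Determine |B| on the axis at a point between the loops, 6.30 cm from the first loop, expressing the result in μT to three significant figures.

Each loop contributes B = μ₀IR²/[2(R²+z²)^(3/2)] on the axis, with z measured from that loop.
Loop 1 (z = 0.063 m): B₁ = 1.11×10⁻⁵ T. Loop 2 (z = 0.064 m): B₂ = 1.11×10⁻⁵ T.
The fields oppose: B = |B₁ − B₂| = 5.07×10⁻⁸ T.

B ≈ 0.0507 μT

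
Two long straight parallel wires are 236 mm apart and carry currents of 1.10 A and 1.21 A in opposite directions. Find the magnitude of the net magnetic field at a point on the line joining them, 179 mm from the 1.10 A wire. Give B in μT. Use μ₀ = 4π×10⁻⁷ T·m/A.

Each long wire gives B = μ₀I/(2πd). Distances are d₁ = 0.179 m and d₂ = 0.057 m.
B₁ = 1.23×10⁻⁶ T, B₂ = 4.25×10⁻⁶ T.
Between antiparallel currents both contributions point the same way, so they add. B = B₁ + B₂ = 1.23×10⁻⁶ + 4.25×10⁻⁶ = 5.47×10⁻⁶ T.

B ≈ 5.47 μT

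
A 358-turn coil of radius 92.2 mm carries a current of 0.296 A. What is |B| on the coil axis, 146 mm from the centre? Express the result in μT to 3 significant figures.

B ≈ 110 μT

For an N-turn flat coil, B = Nμ₀IR²/[2(R²+z²)^(3/2)] with R = 0.0922 m, z = 0.146 m.
B = 358 × 3.07×10⁻⁷ T = 1.10×10⁻⁴ T.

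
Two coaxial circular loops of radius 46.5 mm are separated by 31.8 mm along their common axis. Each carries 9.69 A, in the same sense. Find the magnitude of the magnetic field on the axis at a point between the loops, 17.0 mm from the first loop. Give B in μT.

Each loop contributes B = μ₀IR²/[2(R²+z²)^(3/2)] on the axis, with z measured from that loop.
Loop 1 (z = 0.017 m): B₁ = 1.08×10⁻⁴ T. Loop 2 (z = 0.0148 m): B₂ = 1.13×10⁻⁴ T.
The fields add: B = B₁ + B₂ = 2.22×10⁻⁴ T.

B ≈ 222 μT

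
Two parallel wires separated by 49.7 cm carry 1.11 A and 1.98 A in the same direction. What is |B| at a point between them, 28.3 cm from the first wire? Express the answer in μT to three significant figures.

Each long wire gives B = μ₀I/(2πd). Distances are d₁ = 0.283 m and d₂ = 0.214 m.
B₁ = 7.84×10⁻⁷ T, B₂ = 1.85×10⁻⁶ T.
Between parallel currents the two contributions point in opposite directions, so they subtract. B = |B₁ − B₂| = |7.84×10⁻⁷ − 1.85×10⁻⁶| = 1.07×10⁻⁶ T.

B ≈ 1.07 μT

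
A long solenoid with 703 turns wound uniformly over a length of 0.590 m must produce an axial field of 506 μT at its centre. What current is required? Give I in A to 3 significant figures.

I ≈ 0.338 A

Inside a long solenoid B = μ₀nI with n = 1192 m⁻¹, so I = B/(μ₀n).
I = 5.06×10⁻⁴ / (4π×10⁻⁷ × 1192) = 0.338 A.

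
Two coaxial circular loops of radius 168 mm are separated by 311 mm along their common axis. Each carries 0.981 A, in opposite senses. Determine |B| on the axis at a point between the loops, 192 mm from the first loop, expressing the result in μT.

Each loop contributes B = μ₀IR²/[2(R²+z²)^(3/2)] on the axis, with z measured from that loop.
Loop 1 (z = 0.192 m): B₁ = 1.05×10⁻⁶ T. Loop 2 (z = 0.119 m): B₂ = 1.99×10⁻⁶ T.
The fields oppose: B = |B₁ − B₂| = 9.46×10⁻⁷ T.

B ≈ 0.946 μT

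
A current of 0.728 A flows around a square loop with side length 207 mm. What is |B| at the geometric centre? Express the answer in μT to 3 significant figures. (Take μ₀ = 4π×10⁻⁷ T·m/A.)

B ≈ 3.98 μT

Each side is a finite straight segment at perpendicular distance d = a/(2 tan(π/4)) = 0.1035 m from the centre, with end-angles ±π/4.
One side contributes B₁ = (μ₀I/4πd)·2 sin(π/4) = 9.95×10⁻⁷ T.
All 4 sides add in the same direction: B = 4 × 9.95×10⁻⁷ = 3.98×10⁻⁶ T.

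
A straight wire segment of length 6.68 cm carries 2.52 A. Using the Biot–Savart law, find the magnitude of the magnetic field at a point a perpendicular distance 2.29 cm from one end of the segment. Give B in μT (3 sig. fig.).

For a finite straight segment, B = (μ₀I/4πd)(sinθ₁ + sinθ₂), where θ₁, θ₂ are the angles from the perpendicular to each end.
The perpendicular foot is at one end, so the two end-offsets along the wire are 0 and L = 0.0668 m.
sinθ₁ = 0/√(0²+0.0229²) = 0.0000; sinθ₂ = 0.0668/√(0.0668²+0.0229²) = 0.9460.
B = (4π×10⁻⁷ × 2.52) / (4π × 0.0229) × (0.0000 + 0.9460) = 1.04×10⁻⁵ T.

B ≈ 10.4 μT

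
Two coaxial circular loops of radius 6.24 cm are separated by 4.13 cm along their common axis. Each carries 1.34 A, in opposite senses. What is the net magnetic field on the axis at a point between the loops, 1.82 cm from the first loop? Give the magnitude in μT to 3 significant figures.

Each loop contributes B = μ₀IR²/[2(R²+z²)^(3/2)] on the axis, with z measured from that loop.
Loop 1 (z = 0.0182 m): B₁ = 1.19×10⁻⁵ T. Loop 2 (z = 0.0231 m): B₂ = 1.11×10⁻⁵ T.
The fields oppose: B = |B₁ − B₂| = 8.09×10⁻⁷ T.

B ≈ 0.809 μT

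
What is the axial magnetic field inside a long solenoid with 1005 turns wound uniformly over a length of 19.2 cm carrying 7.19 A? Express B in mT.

Inside a long solenoid, B = μ₀nI with n = 5234 turns/m.
B = 4π×10⁻⁷ × 5234 × 7.19 = 4.73×10⁻² T.

B ≈ 47.3 mT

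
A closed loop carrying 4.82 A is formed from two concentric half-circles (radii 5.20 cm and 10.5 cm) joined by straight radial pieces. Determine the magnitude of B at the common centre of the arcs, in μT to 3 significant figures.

The radial connectors point toward the centre, so dl × r̂ = 0 and they contribute nothing.
Each semicircle gives μ₀I/(4R): inner arc 2.91×10⁻⁵ T, outer arc 1.44×10⁻⁵ T.
The two arcs carry current in opposite angular senses, so their fields oppose: B = |2.91×10⁻⁵ − 1.44×10⁻⁵| = 1.47×10⁻⁵ T.

B ≈ 14.7 μT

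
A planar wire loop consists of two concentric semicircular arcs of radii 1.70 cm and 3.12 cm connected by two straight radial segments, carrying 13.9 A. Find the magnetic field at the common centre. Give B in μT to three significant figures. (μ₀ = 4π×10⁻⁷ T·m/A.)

The radial connectors point toward the centre, so dl × r̂ = 0 and they contribute nothing.
Each semicircle gives μ₀I/(4R): inner arc 2.57×10⁻⁴ T, outer arc 1.40×10⁻⁴ T.
The two arcs carry current in opposite angular senses, so their fields oppose: B = |2.57×10⁻⁴ − 1.40×10⁻⁴| = 1.17×10⁻⁴ T.

B ≈ 117 μT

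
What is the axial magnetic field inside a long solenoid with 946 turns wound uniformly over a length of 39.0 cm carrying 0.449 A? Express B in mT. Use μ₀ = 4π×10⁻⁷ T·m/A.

Inside a long solenoid, B = μ₀nI with n = 2426 turns/m.
B = 4π×10⁻⁷ × 2426 × 0.449 = 1.37×10⁻³ T.

B ≈ 1.37 mT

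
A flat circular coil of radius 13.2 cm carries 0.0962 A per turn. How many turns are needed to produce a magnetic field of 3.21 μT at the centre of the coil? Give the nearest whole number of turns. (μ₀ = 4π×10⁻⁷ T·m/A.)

For an N-turn coil, B = Nμ₀I/(2R). A single turn gives B₁ = 4.58×10⁻⁷ T with R = 0.132 m.
N = B/B₁ = 3.21×10⁻⁶ / 4.58×10⁻⁷ = 7.01.

N = 7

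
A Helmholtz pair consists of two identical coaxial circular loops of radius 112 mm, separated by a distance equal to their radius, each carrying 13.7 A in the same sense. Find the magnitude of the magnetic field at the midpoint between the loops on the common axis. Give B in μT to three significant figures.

B ≈ 110 μT

Each loop contributes B = μ₀IR²/[2(R²+z²)^(3/2)] on the axis, with z measured from that loop.
Loop 1 (z = 0.056 m): B₁ = 5.50×10⁻⁵ T. Loop 2 (z = 0.056 m): B₂ = 5.50×10⁻⁵ T.
The fields add: B = B₁ + B₂ = 1.10×10⁻⁴ T.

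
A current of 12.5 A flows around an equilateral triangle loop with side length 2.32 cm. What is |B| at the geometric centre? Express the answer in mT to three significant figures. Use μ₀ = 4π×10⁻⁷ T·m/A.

B ≈ 0.970 mT

Each side is a finite straight segment at perpendicular distance d = a/(2 tan(π/3)) = 0.006697 m from the centre, with end-angles ±π/3.
One side contributes B₁ = (μ₀I/4πd)·2 sin(π/3) = 3.23×10⁻⁴ T.
All 3 sides add in the same direction: B = 3 × 3.23×10⁻⁴ = 9.70×10⁻⁴ T.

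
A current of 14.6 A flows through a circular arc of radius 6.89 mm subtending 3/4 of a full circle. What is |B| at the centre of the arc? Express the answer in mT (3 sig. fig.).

The Biot–Savart field of a circular arc at its centre is B = μ₀Iφ/(4πR), with φ = 4.712 rad.
B = (4π×10⁻⁷ × 14.6 × 4.712) / (4π × 0.00689) = 9.99×10⁻⁴ T.

B ≈ 0.999 mT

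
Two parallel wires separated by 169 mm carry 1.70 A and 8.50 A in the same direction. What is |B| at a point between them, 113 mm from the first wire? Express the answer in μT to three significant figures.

B ≈ 27.3 μT

Each long wire gives B = μ₀I/(2πd). Distances are d₁ = 0.113 m and d₂ = 0.056 m.
B₁ = 3.01×10⁻⁶ T, B₂ = 3.04×10⁻⁵ T.
Between parallel currents the two contributions point in opposite directions, so they subtract. B = |B₁ − B₂| = |3.01×10⁻⁶ − 3.04×10⁻⁵| = 2.73×10⁻⁵ T.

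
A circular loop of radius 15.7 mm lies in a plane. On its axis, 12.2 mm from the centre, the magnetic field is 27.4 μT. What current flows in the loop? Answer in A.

On the axis of a loop, B = μ₀IR²/[2(R²+z²)^(3/2)], so I = 2B(R²+z²)^(3/2)/(μ₀R²).
R² + z² = 0.0002465 + 0.0001488 = 0.0003953 m²; raised to 3/2 gives 7.86×10⁻⁶ m³.
I = 2 × 2.74×10⁻⁵ × 7.86×10⁻⁶ / (1.26×10⁻⁶ × 0.0002465) = 1.39 A.

I ≈ 1.39 A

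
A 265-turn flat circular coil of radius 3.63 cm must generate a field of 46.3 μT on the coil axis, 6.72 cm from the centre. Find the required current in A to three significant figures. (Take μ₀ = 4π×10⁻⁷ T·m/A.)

I ≈ 0.0940 A

For an N-turn coil, B = Nμ₀IR²/[2(R²+z²)^(3/2)] with R = 0.0363 m, z = 0.0672 m, so I = 2B(R²+z²)^(3/2)/(Nμ₀R²) = 2 × 4.63×10⁻⁵ × 4.46×10⁻⁴ / (265 × 4π×10⁻⁷ × 0.001318) = 9.40×10⁻² A.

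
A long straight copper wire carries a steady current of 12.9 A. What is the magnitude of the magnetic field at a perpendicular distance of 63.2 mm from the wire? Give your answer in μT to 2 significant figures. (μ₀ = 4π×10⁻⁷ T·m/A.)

For an infinitely long straight wire, B = μ₀I/(2πd).
B = (4π×10⁻⁷ × 12.9) / (2π × 0.0632) = 4.08×10⁻⁵ T.

B ≈ 41 μT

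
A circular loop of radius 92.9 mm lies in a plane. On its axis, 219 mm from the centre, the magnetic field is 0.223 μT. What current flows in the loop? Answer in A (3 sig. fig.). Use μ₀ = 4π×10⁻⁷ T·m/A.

On the axis of a loop, B = μ₀IR²/[2(R²+z²)^(3/2)], so I = 2B(R²+z²)^(3/2)/(μ₀R²).
R² + z² = 0.00863 + 0.04796 = 0.05659 m²; raised to 3/2 gives 1.35×10⁻² m³.
I = 2 × 2.23×10⁻⁷ × 1.35×10⁻² / (1.26×10⁻⁶ × 0.00863) = 0.554 A.

I ≈ 0.554 A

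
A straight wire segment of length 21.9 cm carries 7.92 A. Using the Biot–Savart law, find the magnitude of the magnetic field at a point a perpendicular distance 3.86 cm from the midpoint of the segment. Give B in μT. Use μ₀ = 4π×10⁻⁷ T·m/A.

For a finite straight segment, B = (μ₀I/4πd)(sinθ₁ + sinθ₂), where θ₁, θ₂ are the angles from the perpendicular to each end.
The perpendicular from the point meets the wire at its midpoint, so each end is L/2 = 0.1095 m away along the wire.
sinθ₁ = 0.1095/√(0.1095²+0.0386²) = 0.9431; sinθ₂ = 0.1095/√(0.1095²+0.0386²) = 0.9431.
B = (4π×10⁻⁷ × 7.92) / (4π × 0.0386) × (0.9431 + 0.9431) = 3.87×10⁻⁵ T.

B ≈ 38.7 μT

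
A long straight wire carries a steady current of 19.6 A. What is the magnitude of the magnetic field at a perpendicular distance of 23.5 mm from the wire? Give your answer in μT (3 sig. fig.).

B ≈ 167 μT

For an infinitely long straight wire, B = μ₀I/(2πd).
B = (4π×10⁻⁷ × 19.6) / (2π × 0.0235) = 1.67×10⁻⁴ T.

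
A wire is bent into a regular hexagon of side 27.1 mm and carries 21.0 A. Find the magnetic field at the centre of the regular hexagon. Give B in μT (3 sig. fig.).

Each side is a finite straight segment at perpendicular distance d = a/(2 tan(π/6)) = 0.02347 m from the centre, with end-angles ±π/6.
One side contributes B₁ = (μ₀I/4πd)·2 sin(π/6) = 8.95×10⁻⁵ T.
All 6 sides add in the same direction: B = 6 × 8.95×10⁻⁵ = 5.37×10⁻⁴ T.

B ≈ 537 μT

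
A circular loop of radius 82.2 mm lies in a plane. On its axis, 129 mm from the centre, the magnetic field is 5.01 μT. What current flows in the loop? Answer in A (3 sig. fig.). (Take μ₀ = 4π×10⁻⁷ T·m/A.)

On the axis of a loop, B = μ₀IR²/[2(R²+z²)^(3/2)], so I = 2B(R²+z²)^(3/2)/(μ₀R²).
R² + z² = 0.006757 + 0.01664 = 0.0234 m²; raised to 3/2 gives 3.58×10⁻³ m³.
I = 2 × 5.01×10⁻⁶ × 3.58×10⁻³ / (1.26×10⁻⁶ × 0.006757) = 4.22 A.

I ≈ 4.22 A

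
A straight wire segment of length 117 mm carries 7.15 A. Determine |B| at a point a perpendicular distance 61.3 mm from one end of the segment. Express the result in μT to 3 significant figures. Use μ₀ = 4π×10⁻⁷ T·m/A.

B ≈ 10.3 μT

For a finite straight segment, B = (μ₀I/4πd)(sinθ₁ + sinθ₂), where θ₁, θ₂ are the angles from the perpendicular to each end.
The perpendicular foot is at one end, so the two end-offsets along the wire are 0 and L = 0.117 m.
sinθ₁ = 0/√(0²+0.0613²) = 0.0000; sinθ₂ = 0.117/√(0.117²+0.0613²) = 0.8858.
B = (4π×10⁻⁷ × 7.15) / (4π × 0.0613) × (0.0000 + 0.8858) = 1.03×10⁻⁵ T.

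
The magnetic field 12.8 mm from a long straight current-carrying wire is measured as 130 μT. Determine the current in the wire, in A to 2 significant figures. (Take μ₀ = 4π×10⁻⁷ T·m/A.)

I ≈ 8.3 A

For a long straight wire B = μ₀I/(2πd), so I = 2πdB/μ₀.
I = 2π × 0.0128 × 1.30×10⁻⁴ / (4π×10⁻⁷) = 8.32 A.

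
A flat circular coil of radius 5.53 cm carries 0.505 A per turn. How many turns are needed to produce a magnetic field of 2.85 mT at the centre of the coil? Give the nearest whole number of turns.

For an N-turn coil, B = Nμ₀I/(2R). A single turn gives B₁ = 5.74×10⁻⁶ T with R = 0.0553 m.
N = B/B₁ = 2.85×10⁻³ / 5.74×10⁻⁶ = 496.71.

N = 497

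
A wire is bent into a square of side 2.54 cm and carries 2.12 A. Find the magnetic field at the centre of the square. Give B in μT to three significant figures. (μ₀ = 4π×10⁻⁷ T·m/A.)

B ≈ 94.4 μT

Each side is a finite straight segment at perpendicular distance d = a/(2 tan(π/4)) = 0.0127 m from the centre, with end-angles ±π/4.
One side contributes B₁ = (μ₀I/4πd)·2 sin(π/4) = 2.36×10⁻⁵ T.
All 4 sides add in the same direction: B = 4 × 2.36×10⁻⁵ = 9.44×10⁻⁵ T.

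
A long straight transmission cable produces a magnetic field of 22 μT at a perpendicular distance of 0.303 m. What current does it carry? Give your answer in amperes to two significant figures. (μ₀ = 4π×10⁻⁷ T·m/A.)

I ≈ 33 A

For a long straight wire B = μ₀I/(2πd), so I = 2πdB/μ₀.
I = 2π × 0.303 × 2.20×10⁻⁵ / (4π×10⁻⁷) = 33.3 A.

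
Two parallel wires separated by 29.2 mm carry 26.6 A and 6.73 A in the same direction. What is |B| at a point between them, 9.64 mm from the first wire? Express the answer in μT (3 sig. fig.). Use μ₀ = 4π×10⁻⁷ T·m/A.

Each long wire gives B = μ₀I/(2πd). Distances are d₁ = 0.00964 m and d₂ = 0.01956 m.
B₁ = 5.52×10⁻⁴ T, B₂ = 6.88×10⁻⁵ T.
Between parallel currents the two contributions point in opposite directions, so they subtract. B = |B₁ − B₂| = |5.52×10⁻⁴ − 6.88×10⁻⁵| = 4.83×10⁻⁴ T.

B ≈ 483 μT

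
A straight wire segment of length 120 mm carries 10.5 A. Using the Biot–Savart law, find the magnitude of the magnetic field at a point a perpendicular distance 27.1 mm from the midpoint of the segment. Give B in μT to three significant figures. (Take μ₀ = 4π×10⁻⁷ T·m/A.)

B ≈ 70.6 μT

For a finite straight segment, B = (μ₀I/4πd)(sinθ₁ + sinθ₂), where θ₁, θ₂ are the angles from the perpendicular to each end.
The perpendicular from the point meets the wire at its midpoint, so each end is L/2 = 0.06 m away along the wire.
sinθ₁ = 0.06/√(0.06²+0.0271²) = 0.9114; sinθ₂ = 0.06/√(0.06²+0.0271²) = 0.9114.
B = (4π×10⁻⁷ × 10.5) / (4π × 0.0271) × (0.9114 + 0.9114) = 7.06×10⁻⁵ T.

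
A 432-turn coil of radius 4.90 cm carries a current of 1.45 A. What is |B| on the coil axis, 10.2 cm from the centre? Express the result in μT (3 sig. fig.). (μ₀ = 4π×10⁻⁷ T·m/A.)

For an N-turn flat coil, B = Nμ₀IR²/[2(R²+z²)^(3/2)] with R = 0.049 m, z = 0.102 m.
B = 432 × 1.51×10⁻⁶ T = 6.52×10⁻⁴ T.

B ≈ 652 μT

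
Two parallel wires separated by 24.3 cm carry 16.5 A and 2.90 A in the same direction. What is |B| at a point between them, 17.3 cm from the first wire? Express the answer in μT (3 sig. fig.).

B ≈ 10.8 μT

Each long wire gives B = μ₀I/(2πd). Distances are d₁ = 0.173 m and d₂ = 0.07 m.
B₁ = 1.91×10⁻⁵ T, B₂ = 8.29×10⁻⁶ T.
Between parallel currents the two contributions point in opposite directions, so they subtract. B = |B₁ − B₂| = |1.91×10⁻⁵ − 8.29×10⁻⁶| = 1.08×10⁻⁵ T.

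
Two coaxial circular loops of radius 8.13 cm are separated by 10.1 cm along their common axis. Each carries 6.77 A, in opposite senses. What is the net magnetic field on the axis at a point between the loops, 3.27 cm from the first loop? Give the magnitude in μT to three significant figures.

Each loop contributes B = μ₀IR²/[2(R²+z²)^(3/2)] on the axis, with z measured from that loop.
Loop 1 (z = 0.0327 m): B₁ = 4.18×10⁻⁵ T. Loop 2 (z = 0.0683 m): B₂ = 2.35×10⁻⁵ T.
The fields oppose: B = |B₁ − B₂| = 1.83×10⁻⁵ T.

B ≈ 18.3 μT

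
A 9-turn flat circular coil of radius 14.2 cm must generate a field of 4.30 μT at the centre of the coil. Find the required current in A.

For an N-turn coil, B = Nμ₀I/(2R) with R = 0.142 m, so I = 2RB/(Nμ₀) = 2 × 0.142 × 4.30×10⁻⁶ / (9 × 4π×10⁻⁷) = 0.108 A.

I ≈ 0.108 A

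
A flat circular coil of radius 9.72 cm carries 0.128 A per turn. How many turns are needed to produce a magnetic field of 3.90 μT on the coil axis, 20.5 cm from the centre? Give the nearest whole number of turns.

N = 60

For an N-turn coil, B = Nμ₀IR²/[2(R²+z²)^(3/2)]. A single turn gives B₁ = 6.51×10⁻⁸ T with R = 0.0972 m, z = 0.205 m.
N = B/B₁ = 3.90×10⁻⁶ / 6.51×10⁻⁸ = 59.94.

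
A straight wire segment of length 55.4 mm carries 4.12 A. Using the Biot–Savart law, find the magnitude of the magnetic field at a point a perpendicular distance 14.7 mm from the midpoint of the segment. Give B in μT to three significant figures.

B ≈ 49.5 μT

For a finite straight segment, B = (μ₀I/4πd)(sinθ₁ + sinθ₂), where θ₁, θ₂ are the angles from the perpendicular to each end.
The perpendicular from the point meets the wire at its midpoint, so each end is L/2 = 0.0277 m away along the wire.
sinθ₁ = 0.0277/√(0.0277²+0.0147²) = 0.8833; sinθ₂ = 0.0277/√(0.0277²+0.0147²) = 0.8833.
B = (4π×10⁻⁷ × 4.12) / (4π × 0.0147) × (0.8833 + 0.8833) = 4.95×10⁻⁵ T.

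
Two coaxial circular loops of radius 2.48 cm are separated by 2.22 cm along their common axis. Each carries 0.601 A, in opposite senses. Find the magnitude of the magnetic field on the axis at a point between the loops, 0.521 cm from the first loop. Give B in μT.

Each loop contributes B = μ₀IR²/[2(R²+z²)^(3/2)] on the axis, with z measured from that loop.
Loop 1 (z = 0.00521 m): B₁ = 1.43×10⁻⁵ T. Loop 2 (z = 0.01699 m): B₂ = 8.55×10⁻⁶ T.
The fields oppose: B = |B₁ − B₂| = 5.72×10⁻⁶ T.

B ≈ 5.72 μT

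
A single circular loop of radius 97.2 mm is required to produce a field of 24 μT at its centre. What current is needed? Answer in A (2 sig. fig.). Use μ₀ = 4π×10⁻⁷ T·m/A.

I ≈ 3.7 A

At the centre of a circular loop B = μ₀I/(2R), so I = 2RB/μ₀.
With R = 0.0972 m, I = 2 × 0.0972 × 2.40×10⁻⁵ / (4π×10⁻⁷) = 3.71 A.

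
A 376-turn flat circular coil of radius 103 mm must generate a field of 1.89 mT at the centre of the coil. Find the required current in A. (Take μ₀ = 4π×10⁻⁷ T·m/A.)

For an N-turn coil, B = Nμ₀I/(2R) with R = 0.103 m, so I = 2RB/(Nμ₀) = 2 × 0.103 × 1.89×10⁻³ / (376 × 4π×10⁻⁷) = 0.824 A.

I ≈ 0.824 A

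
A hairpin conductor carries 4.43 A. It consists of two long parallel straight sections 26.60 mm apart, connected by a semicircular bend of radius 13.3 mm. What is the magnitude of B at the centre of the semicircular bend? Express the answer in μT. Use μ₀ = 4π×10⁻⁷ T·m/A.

The semicircular arc contributes B_arc = μ₀I·π/(4πR) = μ₀I/(4R) = 1.05×10⁻⁴ T.
Each semi-infinite lead is at perpendicular distance R = 0.0133 m from the centre, with the perpendicular foot at its near end, so it contributes μ₀I/(4πR); both point the same way, together 6.66×10⁻⁵ T.
Arc and leads all point the same direction: B = 1.05×10⁻⁴ + 6.66×10⁻⁵ = 1.71×10⁻⁴ T.

B ≈ 171 μT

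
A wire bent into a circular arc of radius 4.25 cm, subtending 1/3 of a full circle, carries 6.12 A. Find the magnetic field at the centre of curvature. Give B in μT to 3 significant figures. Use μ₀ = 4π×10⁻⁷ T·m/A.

The Biot–Savart field of a circular arc at its centre is B = μ₀Iφ/(4πR), with φ = 2.094 rad.
B = (4π×10⁻⁷ × 6.12 × 2.094) / (4π × 0.0425) = 3.02×10⁻⁵ T.

B ≈ 30.2 μT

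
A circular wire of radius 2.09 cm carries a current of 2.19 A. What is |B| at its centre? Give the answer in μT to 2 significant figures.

B ≈ 66 μT

At the centre of a circular loop the Biot–Savart law gives B = μ₀I/(2R).
B = (4π×10⁻⁷ × 2.19) / (2 × 0.0209) = 6.58×10⁻⁵ T.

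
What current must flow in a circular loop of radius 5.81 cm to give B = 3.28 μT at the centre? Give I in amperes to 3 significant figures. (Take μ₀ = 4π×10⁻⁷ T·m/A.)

At the centre of a circular loop B = μ₀I/(2R), so I = 2RB/μ₀.
With R = 0.0581 m, I = 2 × 0.0581 × 3.28×10⁻⁶ / (4π×10⁻⁷) = 0.303 A.

I ≈ 0.303 A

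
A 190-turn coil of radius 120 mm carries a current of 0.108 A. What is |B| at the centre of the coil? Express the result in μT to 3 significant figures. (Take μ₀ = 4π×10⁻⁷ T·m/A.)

B ≈ 107 μT

For an N-turn flat coil, B = Nμ₀I/(2R) with R = 0.12 m.
B = 190 × 5.65×10⁻⁷ T = 1.07×10⁻⁴ T.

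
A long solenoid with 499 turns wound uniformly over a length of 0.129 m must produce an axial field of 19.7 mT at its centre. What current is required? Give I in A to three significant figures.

I ≈ 4.05 A

Inside a long solenoid B = μ₀nI with n = 3868 m⁻¹, so I = B/(μ₀n).
I = 1.97×10⁻² / (4π×10⁻⁷ × 3868) = 4.05 A.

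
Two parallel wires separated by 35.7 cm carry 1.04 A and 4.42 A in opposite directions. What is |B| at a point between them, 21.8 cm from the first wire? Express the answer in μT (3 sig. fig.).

B ≈ 7.31 μT

Each long wire gives B = μ₀I/(2πd). Distances are d₁ = 0.218 m and d₂ = 0.139 m.
B₁ = 9.54×10⁻⁷ T, B₂ = 6.36×10⁻⁶ T.
Between antiparallel currents both contributions point the same way, so they add. B = B₁ + B₂ = 9.54×10⁻⁷ + 6.36×10⁻⁶ = 7.31×10⁻⁶ T.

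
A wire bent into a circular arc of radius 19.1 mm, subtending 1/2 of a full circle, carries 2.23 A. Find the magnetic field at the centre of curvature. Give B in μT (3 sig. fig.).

The Biot–Savart field of a circular arc at its centre is B = μ₀Iφ/(4πR), with φ = 3.142 rad.
B = (4π×10⁻⁷ × 2.23 × 3.142) / (4π × 0.0191) = 3.67×10⁻⁵ T.

B ≈ 36.7 μT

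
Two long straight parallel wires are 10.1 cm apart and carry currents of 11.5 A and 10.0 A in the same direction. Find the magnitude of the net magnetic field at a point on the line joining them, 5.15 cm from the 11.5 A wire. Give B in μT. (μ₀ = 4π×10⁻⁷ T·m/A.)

Each long wire gives B = μ₀I/(2πd). Distances are d₁ = 0.0515 m and d₂ = 0.0495 m.
B₁ = 4.47×10⁻⁵ T, B₂ = 4.04×10⁻⁵ T.
Between parallel currents the two contributions point in opposite directions, so they subtract. B = |B₁ − B₂| = |4.47×10⁻⁵ − 4.04×10⁻⁵| = 4.26×10⁻⁶ T.

B ≈ 4.26 μT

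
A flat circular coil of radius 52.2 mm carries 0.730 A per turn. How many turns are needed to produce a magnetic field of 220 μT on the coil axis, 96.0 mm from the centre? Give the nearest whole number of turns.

For an N-turn coil, B = Nμ₀IR²/[2(R²+z²)^(3/2)]. A single turn gives B₁ = 9.58×10⁻⁷ T with R = 0.0522 m, z = 0.096 m.
N = B/B₁ = 2.20×10⁻⁴ / 9.58×10⁻⁷ = 229.68.

N = 230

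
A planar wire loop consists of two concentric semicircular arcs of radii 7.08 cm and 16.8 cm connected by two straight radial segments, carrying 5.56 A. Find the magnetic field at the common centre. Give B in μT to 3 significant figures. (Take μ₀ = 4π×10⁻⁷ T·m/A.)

The radial connectors point toward the centre, so dl × r̂ = 0 and they contribute nothing.
Each semicircle gives μ₀I/(4R): inner arc 2.47×10⁻⁵ T, outer arc 1.04×10⁻⁵ T.
The two arcs carry current in opposite angular senses, so their fields oppose: B = |2.47×10⁻⁵ − 1.04×10⁻⁵| = 1.43×10⁻⁵ T.

B ≈ 14.3 μT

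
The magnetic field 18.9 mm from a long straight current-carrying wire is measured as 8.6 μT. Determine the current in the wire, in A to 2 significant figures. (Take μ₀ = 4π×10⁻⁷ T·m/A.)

I ≈ 0.81 A

For a long straight wire B = μ₀I/(2πd), so I = 2πdB/μ₀.
I = 2π × 0.0189 × 8.60×10⁻⁶ / (4π×10⁻⁷) = 0.813 A.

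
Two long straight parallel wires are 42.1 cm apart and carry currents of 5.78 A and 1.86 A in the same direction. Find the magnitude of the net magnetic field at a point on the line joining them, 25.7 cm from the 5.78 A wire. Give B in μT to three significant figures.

Each long wire gives B = μ₀I/(2πd). Distances are d₁ = 0.257 m and d₂ = 0.164 m.
B₁ = 4.50×10⁻⁶ T, B₂ = 2.27×10⁻⁶ T.
Between parallel currents the two contributions point in opposite directions, so they subtract. B = |B₁ − B₂| = |4.50×10⁻⁶ − 2.27×10⁻⁶| = 2.23×10⁻⁶ T.

B ≈ 2.23 μT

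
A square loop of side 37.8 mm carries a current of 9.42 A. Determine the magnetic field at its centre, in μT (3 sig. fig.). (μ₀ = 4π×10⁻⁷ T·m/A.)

B ≈ 282 μT

Each side is a finite straight segment at perpendicular distance d = a/(2 tan(π/4)) = 0.0189 m from the centre, with end-angles ±π/4.
One side contributes B₁ = (μ₀I/4πd)·2 sin(π/4) = 7.05×10⁻⁵ T.
All 4 sides add in the same direction: B = 4 × 7.05×10⁻⁵ = 2.82×10⁻⁴ T.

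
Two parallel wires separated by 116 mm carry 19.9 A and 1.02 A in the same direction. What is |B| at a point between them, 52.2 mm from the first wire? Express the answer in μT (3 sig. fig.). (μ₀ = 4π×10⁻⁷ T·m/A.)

B ≈ 73.0 μT

Each long wire gives B = μ₀I/(2πd). Distances are d₁ = 0.0522 m and d₂ = 0.0638 m.
B₁ = 7.62×10⁻⁵ T, B₂ = 3.20×10⁻⁶ T.
Between parallel currents the two contributions point in opposite directions, so they subtract. B = |B₁ − B₂| = |7.62×10⁻⁵ − 3.20×10⁻⁶| = 7.30×10⁻⁵ T.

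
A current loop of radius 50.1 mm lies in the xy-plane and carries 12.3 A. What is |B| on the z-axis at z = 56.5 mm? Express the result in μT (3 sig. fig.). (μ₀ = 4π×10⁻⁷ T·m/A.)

On the axis of a circular loop, B = μ₀IR² / [2(R²+z²)^(3/2)].
R² + z² = (0.0501)² + (0.0565)² = 0.005702 m², and (R²+z²)^(3/2) = 4.31×10⁻⁴ m³.
B = (4π×10⁻⁷ × 12.3 × 0.00251) / (2 × 4.31×10⁻⁴) = 4.50×10⁻⁵ T.

B ≈ 45.0 μT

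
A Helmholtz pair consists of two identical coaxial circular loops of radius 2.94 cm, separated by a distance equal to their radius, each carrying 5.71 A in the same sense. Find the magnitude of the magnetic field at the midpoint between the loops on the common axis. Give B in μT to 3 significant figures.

B ≈ 175 μT

Each loop contributes B = μ₀IR²/[2(R²+z²)^(3/2)] on the axis, with z measured from that loop.
Loop 1 (z = 0.0147 m): B₁ = 8.73×10⁻⁵ T. Loop 2 (z = 0.0147 m): B₂ = 8.73×10⁻⁵ T.
The fields add: B = B₁ + B₂ = 1.75×10⁻⁴ T.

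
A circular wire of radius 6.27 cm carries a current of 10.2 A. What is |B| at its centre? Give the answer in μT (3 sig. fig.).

B ≈ 102 μT

At the centre of a circular loop the Biot–Savart law gives B = μ₀I/(2R).
B = (4π×10⁻⁷ × 10.2) / (2 × 0.0627) = 1.02×10⁻⁴ T.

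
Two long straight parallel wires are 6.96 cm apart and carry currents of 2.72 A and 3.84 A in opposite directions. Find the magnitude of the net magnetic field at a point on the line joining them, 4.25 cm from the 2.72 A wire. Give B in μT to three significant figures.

Each long wire gives B = μ₀I/(2πd). Distances are d₁ = 0.0425 m and d₂ = 0.0271 m.
B₁ = 1.28×10⁻⁵ T, B₂ = 2.83×10⁻⁵ T.
Between antiparallel currents both contributions point the same way, so they add. B = B₁ + B₂ = 1.28×10⁻⁵ + 2.83×10⁻⁵ = 4.11×10⁻⁵ T.

B ≈ 41.1 μT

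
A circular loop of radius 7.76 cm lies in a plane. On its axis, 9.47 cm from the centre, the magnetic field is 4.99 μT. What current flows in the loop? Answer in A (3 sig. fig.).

I ≈ 2.42 A

On the axis of a loop, B = μ₀IR²/[2(R²+z²)^(3/2)], so I = 2B(R²+z²)^(3/2)/(μ₀R²).
R² + z² = 0.006022 + 0.008968 = 0.01499 m²; raised to 3/2 gives 1.84×10⁻³ m³.
I = 2 × 4.99×10⁻⁶ × 1.84×10⁻³ / (1.26×10⁻⁶ × 0.006022) = 2.42 A.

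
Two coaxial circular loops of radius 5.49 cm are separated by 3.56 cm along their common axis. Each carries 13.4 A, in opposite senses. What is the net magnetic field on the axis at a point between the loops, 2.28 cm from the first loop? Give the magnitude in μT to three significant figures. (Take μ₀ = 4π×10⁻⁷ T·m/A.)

Each loop contributes B = μ₀IR²/[2(R²+z²)^(3/2)] on the axis, with z measured from that loop.
Loop 1 (z = 0.0228 m): B₁ = 1.21×10⁻⁴ T. Loop 2 (z = 0.0128 m): B₂ = 1.42×10⁻⁴ T.
The fields oppose: B = |B₁ − B₂| = 2.09×10⁻⁵ T.

B ≈ 20.9 μT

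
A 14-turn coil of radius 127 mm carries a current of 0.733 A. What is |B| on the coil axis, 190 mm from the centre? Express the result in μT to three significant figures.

For an N-turn flat coil, B = Nμ₀IR²/[2(R²+z²)^(3/2)] with R = 0.127 m, z = 0.19 m.
B = 14 × 6.22×10⁻⁷ T = 8.71×10⁻⁶ T.

B ≈ 8.71 μT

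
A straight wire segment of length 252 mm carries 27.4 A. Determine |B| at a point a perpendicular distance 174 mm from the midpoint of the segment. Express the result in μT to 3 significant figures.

B ≈ 18.5 μT

For a finite straight segment, B = (μ₀I/4πd)(sinθ₁ + sinθ₂), where θ₁, θ₂ are the angles from the perpendicular to each end.
The perpendicular from the point meets the wire at its midpoint, so each end is L/2 = 0.126 m away along the wire.
sinθ₁ = 0.126/√(0.126²+0.174²) = 0.5865; sinθ₂ = 0.126/√(0.126²+0.174²) = 0.5865.
B = (4π×10⁻⁷ × 27.4) / (4π × 0.174) × (0.5865 + 0.5865) = 1.85×10⁻⁵ T.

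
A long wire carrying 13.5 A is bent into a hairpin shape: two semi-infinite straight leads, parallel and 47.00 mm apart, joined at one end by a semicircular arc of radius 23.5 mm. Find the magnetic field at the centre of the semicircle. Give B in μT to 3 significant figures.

The semicircular arc contributes B_arc = μ₀I·π/(4πR) = μ₀I/(4R) = 1.80×10⁻⁴ T.
Each semi-infinite lead is at perpendicular distance R = 0.0235 m from the centre, with the perpendicular foot at its near end, so it contributes μ₀I/(4πR); both point the same way, together 1.15×10⁻⁴ T.
Arc and leads all point the same direction: B = 1.80×10⁻⁴ + 1.15×10⁻⁴ = 2.95×10⁻⁴ T.

B ≈ 295 μT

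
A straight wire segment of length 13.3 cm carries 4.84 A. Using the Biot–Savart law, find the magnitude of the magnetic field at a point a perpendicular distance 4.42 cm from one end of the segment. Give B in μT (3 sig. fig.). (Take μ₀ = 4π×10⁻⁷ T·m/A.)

For a finite straight segment, B = (μ₀I/4πd)(sinθ₁ + sinθ₂), where θ₁, θ₂ are the angles from the perpendicular to each end.
The perpendicular foot is at one end, so the two end-offsets along the wire are 0 and L = 0.133 m.
sinθ₁ = 0/√(0²+0.0442²) = 0.0000; sinθ₂ = 0.133/√(0.133²+0.0442²) = 0.9490.
B = (4π×10⁻⁷ × 4.84) / (4π × 0.0442) × (0.0000 + 0.9490) = 1.04×10⁻⁵ T.

B ≈ 10.4 μT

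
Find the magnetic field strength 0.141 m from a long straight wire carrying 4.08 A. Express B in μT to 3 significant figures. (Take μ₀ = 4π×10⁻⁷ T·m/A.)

For an infinitely long straight wire, B = μ₀I/(2πd).
B = (4π×10⁻⁷ × 4.08) / (2π × 0.141) = 5.79×10⁻⁶ T.

B ≈ 5.79 μT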